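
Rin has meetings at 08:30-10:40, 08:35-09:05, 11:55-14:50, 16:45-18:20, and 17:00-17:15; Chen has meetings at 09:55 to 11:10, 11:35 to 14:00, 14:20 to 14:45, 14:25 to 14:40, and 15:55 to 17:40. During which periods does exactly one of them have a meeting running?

08:30–09:55, 10:40–11:10, 11:35–11:55, 14:00–14:20, 14:45–14:50, 15:55–16:45, 17:40–18:20

Merge the first list: 08:30–10:40, 11:55–14:50, 16:45–18:20.
Merge the second list: 09:55–11:10, 11:35–14:00, 14:20–14:45, 15:55–17:40.
A but not B: 08:30–09:55, 14:00–14:20, 14:45–14:50, 17:40–18:20.
B but not A: 10:40–11:10, 11:35–11:55, 15:55–16:45.
Combining gives A △ B.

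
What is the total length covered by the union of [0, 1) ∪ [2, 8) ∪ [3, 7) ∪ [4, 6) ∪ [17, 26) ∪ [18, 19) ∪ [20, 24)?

Merged: [0, 1), [2, 8), [17, 26).
Lengths: 1 + 6 + 9 = 16.

16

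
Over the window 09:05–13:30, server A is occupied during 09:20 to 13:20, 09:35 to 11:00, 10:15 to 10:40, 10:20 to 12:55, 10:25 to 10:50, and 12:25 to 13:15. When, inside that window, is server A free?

The merged coverage is 09:20–13:20.
Complement within 09:05–13:30: 09:05–09:20, 13:20–13:30.

09:05–09:20, 13:20–13:30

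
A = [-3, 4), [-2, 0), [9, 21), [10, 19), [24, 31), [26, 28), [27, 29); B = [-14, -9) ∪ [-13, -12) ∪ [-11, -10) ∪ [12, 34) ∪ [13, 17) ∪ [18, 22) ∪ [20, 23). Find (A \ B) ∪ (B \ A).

A, merged: [-3, 4), [9, 21), [24, 31).
B, merged: [-14, -9), [12, 34).
A but not B: [-3, 4), [9, 12).
B but not A: [-14, -9), [21, 24), [31, 34).
Combining gives A △ B.

[-14, -9) ∪ [-3, 4) ∪ [9, 12) ∪ [21, 24) ∪ [31, 34)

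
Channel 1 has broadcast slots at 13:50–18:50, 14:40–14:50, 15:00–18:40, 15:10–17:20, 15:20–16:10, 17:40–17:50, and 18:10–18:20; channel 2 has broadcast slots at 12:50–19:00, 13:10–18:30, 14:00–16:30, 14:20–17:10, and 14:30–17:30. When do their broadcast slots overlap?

13:50-18:50

First set merges to 13:50-18:50.
Second set merges to 12:50-19:00.
13:50-18:50 overlaps B on 13:50-18:50.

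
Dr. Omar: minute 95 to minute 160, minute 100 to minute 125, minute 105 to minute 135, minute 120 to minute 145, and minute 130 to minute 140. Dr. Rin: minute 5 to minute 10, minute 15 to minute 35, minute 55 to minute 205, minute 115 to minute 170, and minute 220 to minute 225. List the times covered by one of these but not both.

minute 5 to minute 10, minute 15 to minute 35, minute 55 to minute 95, minute 160 to minute 205, minute 220 to minute 225

First set merges to minute 95 to minute 160.
Second set merges to minute 5 to minute 10, minute 15 to minute 35, minute 55 to minute 205, minute 220 to minute 225.
Only in the first: none.
Only in the second: minute 5 to minute 10, minute 15 to minute 35, minute 55 to minute 95, minute 160 to minute 205, minute 220 to minute 225.
Together these are the periods covered by exactly one.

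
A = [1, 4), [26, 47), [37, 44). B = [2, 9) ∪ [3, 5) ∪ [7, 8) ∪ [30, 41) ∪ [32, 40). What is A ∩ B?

First set merges to [1, 4), [26, 47).
Second set merges to [2, 9), [30, 41).
[1, 4) overlaps B on [2, 4).
[26, 47) overlaps B on [30, 41).

[2, 4) ∪ [30, 41)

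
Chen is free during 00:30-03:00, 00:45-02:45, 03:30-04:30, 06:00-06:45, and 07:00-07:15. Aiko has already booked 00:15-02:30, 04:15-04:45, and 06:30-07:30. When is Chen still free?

02:30–03:00, 03:30–04:15, 06:00–06:30

First set merges to 00:30–03:00, 03:30–04:30, 06:00–06:45, 07:00–07:15.
00:30–03:00 with B removed leaves 02:30–03:00.
03:30–04:30 with B removed leaves 03:30–04:15.
06:00–06:45 with B removed leaves 06:00–06:30.
07:00–07:15 lies entirely inside B → drops out.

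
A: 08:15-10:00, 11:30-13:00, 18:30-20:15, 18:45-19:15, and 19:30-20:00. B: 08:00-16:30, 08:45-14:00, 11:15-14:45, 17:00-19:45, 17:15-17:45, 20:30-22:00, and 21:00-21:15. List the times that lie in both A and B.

Merge the first list: 08:15–10:00, 11:30–13:00, 18:30–20:15.
Merge the second list: 08:00–16:30, 17:00–19:45, 20:30–22:00.
08:15–10:00 overlaps B on 08:15–10:00.
11:30–13:00 overlaps B on 11:30–13:00.
18:30–20:15 overlaps B on 18:30–19:45.

08:15–10:00, 11:30–13:00, 18:30–19:45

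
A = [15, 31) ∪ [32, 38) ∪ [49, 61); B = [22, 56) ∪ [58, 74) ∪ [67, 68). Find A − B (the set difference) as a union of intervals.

B, merged: [22, 56), [58, 74).
[15, 31) \ B = [15, 22).
[32, 38): entirely removed.
[49, 61) \ B = [56, 58).

[15, 22) ∪ [56, 58)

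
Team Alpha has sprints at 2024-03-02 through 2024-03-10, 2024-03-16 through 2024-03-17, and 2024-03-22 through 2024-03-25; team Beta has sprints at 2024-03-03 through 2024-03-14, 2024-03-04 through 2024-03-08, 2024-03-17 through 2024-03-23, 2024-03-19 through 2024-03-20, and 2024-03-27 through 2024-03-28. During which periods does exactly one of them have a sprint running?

2024-03-02 through 2024-03-02, 2024-03-11 through 2024-03-14, 2024-03-16 through 2024-03-16, 2024-03-18 through 2024-03-21, 2024-03-24 through 2024-03-25, 2024-03-27 through 2024-03-28

Merge the second list: 2024-03-03 through 2024-03-14, 2024-03-17 through 2024-03-23, 2024-03-27 through 2024-03-28.
Only in the first: 2024-03-02 through 2024-03-02, 2024-03-16 through 2024-03-16, 2024-03-24 through 2024-03-25.
Only in the second: 2024-03-11 through 2024-03-14, 2024-03-18 through 2024-03-21, 2024-03-27 through 2024-03-28.
Together these are the periods covered by exactly one.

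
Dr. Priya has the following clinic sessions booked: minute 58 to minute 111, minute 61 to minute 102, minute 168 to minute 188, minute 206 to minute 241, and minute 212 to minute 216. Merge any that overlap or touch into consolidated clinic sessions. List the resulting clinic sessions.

minute 58 to minute 111, minute 168 to minute 188, minute 206 to minute 241

minute 61 to minute 102 overlaps/touches minute 58 to minute 111 → extend to minute 58 to minute 111.
minute 168 to minute 188 is disjoint → start new block.
minute 206 to minute 241 is disjoint → start new block.
minute 212 to minute 216 overlaps/touches minute 206 to minute 241 → extend to minute 206 to minute 241.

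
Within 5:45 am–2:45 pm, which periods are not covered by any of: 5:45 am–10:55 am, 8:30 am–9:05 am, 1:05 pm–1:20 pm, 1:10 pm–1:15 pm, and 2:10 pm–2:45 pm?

The merged coverage is 5:45 am–10:55 am, 1:05 pm–1:20 pm, 2:10 pm–2:45 pm.
Uncovered inside 5:45 am–2:45 pm: 10:55 am–1:05 pm, 1:20 pm–2:10 pm.

10:55 am–1:05 pm, 1:20 pm–2:10 pm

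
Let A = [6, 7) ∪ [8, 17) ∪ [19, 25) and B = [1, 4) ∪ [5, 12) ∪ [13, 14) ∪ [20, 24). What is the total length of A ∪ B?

21

A ∪ B = [1, 4), [5, 17), [19, 25).
Total: 3 + 12 + 6 = 21.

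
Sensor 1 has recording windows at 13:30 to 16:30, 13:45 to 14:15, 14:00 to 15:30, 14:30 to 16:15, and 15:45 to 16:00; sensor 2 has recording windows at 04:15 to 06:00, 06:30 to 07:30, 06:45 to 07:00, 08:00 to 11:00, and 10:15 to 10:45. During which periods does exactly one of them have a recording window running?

First set merges to 13:30–16:30.
Second set merges to 04:15–06:00, 06:30–07:30, 08:00–11:00.
Only in the first: 13:30–16:30.
Only in the second: 04:15–06:00, 06:30–07:30, 08:00–11:00.
Together these are the periods covered by exactly one.

04:15–06:00, 06:30–07:30, 08:00–11:00, 13:30–16:30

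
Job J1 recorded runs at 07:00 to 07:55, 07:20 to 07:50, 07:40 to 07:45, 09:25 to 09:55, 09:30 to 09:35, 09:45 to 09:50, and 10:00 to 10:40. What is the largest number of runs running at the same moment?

3

At 07:40, 3 of the intervals are simultaneously active.
No point has more.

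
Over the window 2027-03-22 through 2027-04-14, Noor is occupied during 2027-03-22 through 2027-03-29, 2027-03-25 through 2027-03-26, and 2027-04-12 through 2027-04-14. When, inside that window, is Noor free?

The merged coverage is 2027-03-22 through 2027-03-29, 2027-04-12 through 2027-04-14.
Uncovered inside 2027-03-22 through 2027-04-14: 2027-03-30 through 2027-04-11.

2027-03-30 through 2027-04-11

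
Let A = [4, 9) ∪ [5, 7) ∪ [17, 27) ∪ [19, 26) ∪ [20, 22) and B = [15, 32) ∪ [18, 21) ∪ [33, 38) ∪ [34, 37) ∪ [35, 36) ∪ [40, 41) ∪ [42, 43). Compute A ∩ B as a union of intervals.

[17, 27)

Merge the first list: [4, 9), [17, 27).
Merge the second list: [15, 32), [33, 38), [40, 41), [42, 43).
[4, 9) meets no B interval.
[17, 27) ∩ B → [17, 27).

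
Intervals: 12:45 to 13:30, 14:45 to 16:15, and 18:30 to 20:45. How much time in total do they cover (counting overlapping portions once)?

Merged: 12:45–13:30, 14:45–16:15, 18:30–20:45.
Lengths: 45 min + 1 h 30 min + 2 h 15 min = 4 h 30 min.

4 h 30 min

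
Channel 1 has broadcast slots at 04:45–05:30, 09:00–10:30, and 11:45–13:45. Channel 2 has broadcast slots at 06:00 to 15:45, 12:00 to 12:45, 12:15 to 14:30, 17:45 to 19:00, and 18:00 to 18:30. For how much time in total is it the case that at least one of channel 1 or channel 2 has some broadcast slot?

11 h 45 min

Merge the second list: 06:00–15:45, 17:45–19:00.
A ∪ B = 04:45–05:30, 06:00–15:45, 17:45–19:00.
Total: 45 min + 9 h 45 min + 1 h 15 min = 11 h 45 min.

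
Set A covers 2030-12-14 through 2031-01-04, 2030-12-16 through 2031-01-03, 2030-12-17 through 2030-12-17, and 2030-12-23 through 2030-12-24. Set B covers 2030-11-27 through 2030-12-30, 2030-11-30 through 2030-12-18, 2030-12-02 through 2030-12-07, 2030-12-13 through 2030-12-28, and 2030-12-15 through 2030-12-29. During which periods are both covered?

First set merges to 2030-12-14 through 2031-01-04.
Second set merges to 2030-11-27 through 2030-12-30.
2030-12-14 through 2031-01-04 meets the second set on 2030-12-14 through 2030-12-30.

2030-12-14 through 2030-12-30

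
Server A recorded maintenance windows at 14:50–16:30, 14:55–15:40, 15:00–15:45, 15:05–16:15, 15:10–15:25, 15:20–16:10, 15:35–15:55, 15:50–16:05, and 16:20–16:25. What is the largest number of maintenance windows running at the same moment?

6

Walk the sorted start/end points keeping a running depth.
The depth first hits 6 at 15:20.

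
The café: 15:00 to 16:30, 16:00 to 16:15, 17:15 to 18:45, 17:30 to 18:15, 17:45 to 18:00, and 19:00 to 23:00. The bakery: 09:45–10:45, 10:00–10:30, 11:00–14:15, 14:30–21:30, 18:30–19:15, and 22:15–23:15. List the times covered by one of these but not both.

A, merged: 15:00-16:30, 17:15-18:45, 19:00-23:00.
B, merged: 09:45-10:45, 11:00-14:15, 14:30-21:30, 22:15-23:15.
Only in the first: 21:30-22:15.
Only in the second: 09:45-10:45, 11:00-14:15, 14:30-15:00, 16:30-17:15, 18:45-19:00, 23:00-23:15.
Together these are the periods covered by exactly one.

09:45-10:45, 11:00-14:15, 14:30-15:00, 16:30-17:15, 18:45-19:00, 21:30-22:15, 23:00-23:15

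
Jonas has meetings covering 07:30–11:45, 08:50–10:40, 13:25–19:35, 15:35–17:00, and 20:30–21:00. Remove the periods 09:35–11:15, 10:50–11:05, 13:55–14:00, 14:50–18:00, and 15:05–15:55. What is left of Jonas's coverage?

07:30–09:35, 11:15–11:45, 13:25–13:55, 14:00–14:50, 18:00–19:35, 20:30–21:00

First set merges to 07:30–11:45, 13:25–19:35, 20:30–21:00.
Second set merges to 09:35–11:15, 13:55–14:00, 14:50–18:00.
07:30–11:45 minus B → 07:30–09:35, 11:15–11:45.
13:25–19:35 minus B → 13:25–13:55, 14:00–14:50, 18:00–19:35.
20:30–21:00: no B overlap → unchanged.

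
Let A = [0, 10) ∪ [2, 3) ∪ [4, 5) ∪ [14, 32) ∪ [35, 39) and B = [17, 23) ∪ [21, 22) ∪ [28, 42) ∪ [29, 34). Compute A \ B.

A, merged: [0, 10), [14, 32), [35, 39).
B, merged: [17, 23), [28, 42).
[0, 10) is untouched.
[14, 32) with B removed leaves [14, 17), [23, 28).
[35, 39) lies entirely inside B → drops out.

[0, 10) ∪ [14, 17) ∪ [23, 28)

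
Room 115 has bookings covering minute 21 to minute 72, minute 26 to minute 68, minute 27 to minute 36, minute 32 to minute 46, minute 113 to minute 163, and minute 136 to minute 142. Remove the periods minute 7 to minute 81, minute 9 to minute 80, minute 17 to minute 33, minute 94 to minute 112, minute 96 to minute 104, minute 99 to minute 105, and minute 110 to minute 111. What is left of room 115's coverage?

A, merged: minute 21 to minute 72, minute 113 to minute 163.
B, merged: minute 7 to minute 81, minute 94 to minute 112.
minute 21 to minute 72: entirely removed.
minute 113 to minute 163: nothing removed.

minute 113 to minute 163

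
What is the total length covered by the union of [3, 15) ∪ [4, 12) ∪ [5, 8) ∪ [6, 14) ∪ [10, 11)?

Merged: [3, 15).
Length: 12.

12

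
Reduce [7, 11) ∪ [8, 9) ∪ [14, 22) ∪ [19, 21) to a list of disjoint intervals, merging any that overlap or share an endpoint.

[8, 9) overlaps/touches [7, 11) → extend to [7, 11).
[14, 22) is disjoint → start new block.
[19, 21) overlaps/touches [14, 22) → extend to [14, 22).

[7, 11) ∪ [14, 22)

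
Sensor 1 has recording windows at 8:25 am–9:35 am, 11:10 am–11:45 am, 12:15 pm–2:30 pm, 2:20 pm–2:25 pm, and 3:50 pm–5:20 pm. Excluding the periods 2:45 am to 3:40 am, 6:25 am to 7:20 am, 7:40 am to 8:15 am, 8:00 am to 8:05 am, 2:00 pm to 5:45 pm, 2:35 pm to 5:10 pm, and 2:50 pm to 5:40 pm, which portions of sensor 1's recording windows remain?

8:25 am-9:35 am, 11:10 am-11:45 am, 12:15 pm-2:00 pm

A, merged: 8:25 am-9:35 am, 11:10 am-11:45 am, 12:15 pm-2:30 pm, 3:50 pm-5:20 pm.
B, merged: 2:45 am-3:40 am, 6:25 am-7:20 am, 7:40 am-8:15 am, 2:00 pm-5:45 pm.
8:25 am-9:35 am: no B overlap → unchanged.
11:10 am-11:45 am: no B overlap → unchanged.
12:15 pm-2:30 pm minus B → 12:15 pm-2:00 pm.
3:50 pm-5:20 pm: fully covered by B → removed.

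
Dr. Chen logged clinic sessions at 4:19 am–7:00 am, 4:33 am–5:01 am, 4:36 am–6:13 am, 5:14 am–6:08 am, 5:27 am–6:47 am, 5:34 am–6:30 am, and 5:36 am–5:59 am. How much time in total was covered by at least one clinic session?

Merged: 4:19 am–7:00 am.
Length: 2 h 41 min.

2 h 41 min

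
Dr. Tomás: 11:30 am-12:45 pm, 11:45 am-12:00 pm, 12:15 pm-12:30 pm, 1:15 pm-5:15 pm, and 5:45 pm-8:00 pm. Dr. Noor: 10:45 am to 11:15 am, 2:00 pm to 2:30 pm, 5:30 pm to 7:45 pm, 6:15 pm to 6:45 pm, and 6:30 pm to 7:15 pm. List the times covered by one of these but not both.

First set merges to 11:30 am–12:45 pm, 1:15 pm–5:15 pm, 5:45 pm–8:00 pm.
Second set merges to 10:45 am–11:15 am, 2:00 pm–2:30 pm, 5:30 pm–7:45 pm.
A \ B = 11:30 am–12:45 pm, 1:15 pm–2:00 pm, 2:30 pm–5:15 pm, 7:45 pm–8:00 pm.
B \ A = 10:45 am–11:15 am, 5:30 pm–5:45 pm.
Union of the two gives the symmetric difference.

10:45 am–11:15 am, 11:30 am–12:45 pm, 1:15 pm–2:00 pm, 2:30 pm–5:15 pm, 5:30 pm–5:45 pm, 7:45 pm–8:00 pm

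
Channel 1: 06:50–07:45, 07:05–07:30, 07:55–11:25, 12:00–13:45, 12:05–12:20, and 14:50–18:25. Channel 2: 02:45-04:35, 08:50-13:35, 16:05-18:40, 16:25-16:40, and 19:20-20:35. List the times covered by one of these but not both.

Merge the first list: 06:50-07:45, 07:55-11:25, 12:00-13:45, 14:50-18:25.
Merge the second list: 02:45-04:35, 08:50-13:35, 16:05-18:40, 19:20-20:35.
Only in the first: 06:50-07:45, 07:55-08:50, 13:35-13:45, 14:50-16:05.
Only in the second: 02:45-04:35, 11:25-12:00, 18:25-18:40, 19:20-20:35.
Together these are the periods covered by exactly one.

02:45-04:35, 06:50-07:45, 07:55-08:50, 11:25-12:00, 13:35-13:45, 14:50-16:05, 18:25-18:40, 19:20-20:35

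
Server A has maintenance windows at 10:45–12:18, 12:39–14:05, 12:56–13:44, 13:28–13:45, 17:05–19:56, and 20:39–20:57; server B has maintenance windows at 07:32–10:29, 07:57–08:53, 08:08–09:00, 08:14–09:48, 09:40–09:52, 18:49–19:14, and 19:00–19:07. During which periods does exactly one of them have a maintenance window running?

07:32-10:29, 10:45-12:18, 12:39-14:05, 17:05-18:49, 19:14-19:56, 20:39-20:57

First set merges to 10:45-12:18, 12:39-14:05, 17:05-19:56, 20:39-20:57.
Second set merges to 07:32-10:29, 18:49-19:14.
A \ B = 10:45-12:18, 12:39-14:05, 17:05-18:49, 19:14-19:56, 20:39-20:57.
B \ A = 07:32-10:29.
Union of the two gives the symmetric difference.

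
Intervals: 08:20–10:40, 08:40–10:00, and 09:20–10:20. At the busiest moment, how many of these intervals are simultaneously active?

3

Walk the sorted start/end points keeping a running depth.
The depth first hits 3 at 09:20.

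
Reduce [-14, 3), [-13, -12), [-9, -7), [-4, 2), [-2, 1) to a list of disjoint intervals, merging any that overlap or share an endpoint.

[-14, 3)

[-13, -12) overlaps/touches [-14, 3) → extend to [-14, 3).
[-9, -7) overlaps/touches [-14, 3) → extend to [-14, 3).
[-4, 2) overlaps/touches [-14, 3) → extend to [-14, 3).
[-2, 1) overlaps/touches [-14, 3) → extend to [-14, 3).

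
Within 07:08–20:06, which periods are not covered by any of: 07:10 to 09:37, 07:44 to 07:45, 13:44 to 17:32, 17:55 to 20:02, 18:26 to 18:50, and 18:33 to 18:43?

07:08–07:10, 09:37–13:44, 17:32–17:55, 20:02–20:06

Covered (merged): 07:10–09:37, 13:44–17:32, 17:55–20:02.
Complement within 07:08–20:06: 07:08–07:10, 09:37–13:44, 17:32–17:55, 20:02–20:06.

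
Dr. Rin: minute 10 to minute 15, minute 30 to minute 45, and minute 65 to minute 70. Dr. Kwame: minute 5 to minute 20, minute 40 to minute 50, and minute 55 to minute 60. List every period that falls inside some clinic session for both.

minute 10 to minute 15, minute 40 to minute 45

minute 10 to minute 15 meets the second set on minute 10 to minute 15.
minute 30 to minute 45 meets the second set on minute 40 to minute 45.
minute 65 to minute 70: no overlap with the second set.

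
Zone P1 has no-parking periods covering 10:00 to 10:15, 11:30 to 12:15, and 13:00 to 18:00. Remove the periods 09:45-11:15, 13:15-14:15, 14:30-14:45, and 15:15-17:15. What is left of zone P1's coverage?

10:00–10:15: fully covered by B → removed.
11:30–12:15: no B overlap → unchanged.
13:00–18:00 minus B → 13:00–13:15, 14:15–14:30, 14:45–15:15, 17:15–18:00.

11:30–12:15, 13:00–13:15, 14:15–14:30, 14:45–15:15, 17:15–18:00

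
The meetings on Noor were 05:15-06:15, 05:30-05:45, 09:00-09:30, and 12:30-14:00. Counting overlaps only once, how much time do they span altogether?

3 h

Merged: 05:15–06:15, 09:00–09:30, 12:30–14:00.
Lengths: 1 h + 30 min + 1 h 30 min = 3 h.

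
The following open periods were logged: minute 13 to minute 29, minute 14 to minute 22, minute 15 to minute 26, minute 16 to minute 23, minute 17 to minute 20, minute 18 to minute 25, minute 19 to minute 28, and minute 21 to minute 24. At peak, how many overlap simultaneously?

Walk the sorted start/end points keeping a running depth.
The depth first hits 7 at minute 19.

7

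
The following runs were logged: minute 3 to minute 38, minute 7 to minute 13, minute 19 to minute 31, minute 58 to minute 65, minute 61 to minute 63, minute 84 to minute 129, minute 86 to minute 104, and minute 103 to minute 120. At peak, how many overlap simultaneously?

At minute 103, 3 of the intervals are simultaneously active.
No point has more.

3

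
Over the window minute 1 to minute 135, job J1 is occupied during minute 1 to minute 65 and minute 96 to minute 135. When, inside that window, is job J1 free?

minute 65 to minute 96

The merged coverage is minute 1 to minute 65, minute 96 to minute 135.
Gaps within minute 1 to minute 135: minute 65 to minute 96.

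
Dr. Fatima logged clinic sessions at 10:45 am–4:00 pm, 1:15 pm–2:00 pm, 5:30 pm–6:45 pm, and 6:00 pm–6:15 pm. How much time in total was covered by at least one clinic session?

Merged: 10:45 am–4:00 pm, 5:30 pm–6:45 pm.
Lengths: 5 h 15 min + 1 h 15 min = 6 h 30 min.

6 h 30 min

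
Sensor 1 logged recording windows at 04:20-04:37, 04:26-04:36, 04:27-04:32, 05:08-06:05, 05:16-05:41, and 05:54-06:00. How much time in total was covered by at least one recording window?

1 h 14 min

Merged: 04:20–04:37, 05:08–06:05.
Lengths: 17 min + 57 min = 1 h 14 min.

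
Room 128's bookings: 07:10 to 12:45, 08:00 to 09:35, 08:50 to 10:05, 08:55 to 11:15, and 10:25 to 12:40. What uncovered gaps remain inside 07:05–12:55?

07:05-07:10, 12:45-12:55

The merged coverage is 07:10-12:45.
Uncovered inside 07:05-12:55: 07:05-07:10, 12:45-12:55.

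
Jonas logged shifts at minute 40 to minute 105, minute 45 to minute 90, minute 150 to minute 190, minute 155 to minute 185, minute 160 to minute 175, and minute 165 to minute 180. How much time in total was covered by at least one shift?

105 minutes

Merged: minute 40 to minute 105, minute 150 to minute 190.
Lengths: 65 minutes + 40 minutes = 105 minutes.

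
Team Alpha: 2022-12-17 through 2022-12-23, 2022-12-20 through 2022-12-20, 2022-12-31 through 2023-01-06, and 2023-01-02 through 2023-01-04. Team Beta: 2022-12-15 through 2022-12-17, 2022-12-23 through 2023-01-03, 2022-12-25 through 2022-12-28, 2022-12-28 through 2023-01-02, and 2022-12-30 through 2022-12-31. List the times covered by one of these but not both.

2022-12-15 through 2022-12-16, 2022-12-18 through 2022-12-22, 2022-12-24 through 2022-12-30, 2023-01-04 through 2023-01-06

Merge the first list: 2022-12-17 through 2022-12-23, 2022-12-31 through 2023-01-06.
Merge the second list: 2022-12-15 through 2022-12-17, 2022-12-23 through 2023-01-03.
Only in the first: 2022-12-18 through 2022-12-22, 2023-01-04 through 2023-01-06.
Only in the second: 2022-12-15 through 2022-12-16, 2022-12-24 through 2022-12-30.
Together these are the periods covered by exactly one.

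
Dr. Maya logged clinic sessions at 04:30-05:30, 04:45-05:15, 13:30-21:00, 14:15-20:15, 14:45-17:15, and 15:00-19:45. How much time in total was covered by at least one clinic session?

Merged: 04:30-05:30, 13:30-21:00.
Lengths: 1 h + 7 h 30 min = 8 h 30 min.

8 h 30 min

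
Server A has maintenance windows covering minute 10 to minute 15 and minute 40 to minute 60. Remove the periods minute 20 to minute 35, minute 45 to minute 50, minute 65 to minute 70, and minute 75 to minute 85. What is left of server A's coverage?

minute 10 to minute 15, minute 40 to minute 45, minute 50 to minute 60

minute 10 to minute 15: no B overlap → unchanged.
minute 40 to minute 60 minus B → minute 40 to minute 45, minute 50 to minute 60.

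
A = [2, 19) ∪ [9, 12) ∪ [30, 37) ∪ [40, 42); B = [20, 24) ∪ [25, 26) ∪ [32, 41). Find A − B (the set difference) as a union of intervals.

First set merges to [2, 19), [30, 37), [40, 42).
[2, 19) is untouched.
[30, 37) with B removed leaves [30, 32).
[40, 42) with B removed leaves [41, 42).

[2, 19) ∪ [30, 32) ∪ [41, 42)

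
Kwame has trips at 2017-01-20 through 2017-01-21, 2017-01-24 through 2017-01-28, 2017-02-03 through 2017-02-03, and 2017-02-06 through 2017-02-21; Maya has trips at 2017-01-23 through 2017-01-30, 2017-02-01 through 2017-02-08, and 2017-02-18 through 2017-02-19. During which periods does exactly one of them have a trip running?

A \ B = 2017-01-20 through 2017-01-21, 2017-02-09 through 2017-02-17, 2017-02-20 through 2017-02-21.
B \ A = 2017-01-23 through 2017-01-23, 2017-01-29 through 2017-01-30, 2017-02-01 through 2017-02-02, 2017-02-04 through 2017-02-05.
Union of the two gives the symmetric difference.

2017-01-20 through 2017-01-21, 2017-01-23 through 2017-01-23, 2017-01-29 through 2017-01-30, 2017-02-01 through 2017-02-02, 2017-02-04 through 2017-02-05, 2017-02-09 through 2017-02-17, 2017-02-20 through 2017-02-21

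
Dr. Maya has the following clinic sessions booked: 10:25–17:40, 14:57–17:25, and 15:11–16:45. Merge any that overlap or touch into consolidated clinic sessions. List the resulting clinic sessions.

10:25–17:40

14:57–17:25 overlaps/touches 10:25–17:40 → extend to 10:25–17:40.
15:11–16:45 overlaps/touches 10:25–17:40 → extend to 10:25–17:40.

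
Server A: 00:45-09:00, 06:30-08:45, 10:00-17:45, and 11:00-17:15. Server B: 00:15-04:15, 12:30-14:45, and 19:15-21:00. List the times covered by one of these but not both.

First set merges to 00:45-09:00, 10:00-17:45.
Only in the first: 04:15-09:00, 10:00-12:30, 14:45-17:45.
Only in the second: 00:15-00:45, 19:15-21:00.
Together these are the periods covered by exactly one.

00:15-00:45, 04:15-09:00, 10:00-12:30, 14:45-17:45, 19:15-21:00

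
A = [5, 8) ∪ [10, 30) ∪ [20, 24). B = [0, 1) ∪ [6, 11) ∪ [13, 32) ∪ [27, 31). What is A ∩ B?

[6, 8) ∪ [10, 11) ∪ [13, 30)

First set merges to [5, 8), [10, 30).
Second set merges to [0, 1), [6, 11), [13, 32).
[5, 8) ∩ B → [6, 8).
[10, 30) ∩ B → [10, 11), [13, 30).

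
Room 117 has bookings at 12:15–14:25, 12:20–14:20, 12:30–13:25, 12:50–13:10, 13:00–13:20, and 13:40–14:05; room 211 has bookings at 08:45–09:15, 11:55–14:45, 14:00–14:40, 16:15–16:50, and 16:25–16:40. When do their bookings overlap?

Merge the first list: 12:15-14:25.
Merge the second list: 08:45-09:15, 11:55-14:45, 16:15-16:50.
12:15-14:25 meets the second set on 12:15-14:25.

12:15-14:25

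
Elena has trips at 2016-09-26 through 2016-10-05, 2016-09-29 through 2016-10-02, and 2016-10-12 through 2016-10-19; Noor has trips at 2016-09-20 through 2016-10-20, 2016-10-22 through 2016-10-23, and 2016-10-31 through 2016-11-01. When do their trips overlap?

A, merged: 2016-09-26 through 2016-10-05, 2016-10-12 through 2016-10-19.
2016-09-26 through 2016-10-05 overlaps B on 2016-09-26 through 2016-10-05.
2016-10-12 through 2016-10-19 overlaps B on 2016-10-12 through 2016-10-19.

2016-09-26 through 2016-10-05, 2016-10-12 through 2016-10-19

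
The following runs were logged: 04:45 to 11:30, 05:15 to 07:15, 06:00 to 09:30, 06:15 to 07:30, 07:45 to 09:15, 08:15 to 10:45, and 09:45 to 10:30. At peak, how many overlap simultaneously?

4

Walk the sorted start/end points keeping a running depth.
The depth first hits 4 at 06:15.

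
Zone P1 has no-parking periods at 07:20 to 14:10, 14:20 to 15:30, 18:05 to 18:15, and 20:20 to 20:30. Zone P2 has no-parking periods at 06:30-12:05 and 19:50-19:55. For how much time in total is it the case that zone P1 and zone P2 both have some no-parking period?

4 h 45 min

A ∩ B = 07:20–12:05.
Total: 4 h 45 min.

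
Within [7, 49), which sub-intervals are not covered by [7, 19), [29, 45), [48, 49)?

Covered (merged): [7, 19), [29, 45), [48, 49).
Complement within [7, 49): [19, 29), [45, 48).

[19, 29) ∪ [45, 48)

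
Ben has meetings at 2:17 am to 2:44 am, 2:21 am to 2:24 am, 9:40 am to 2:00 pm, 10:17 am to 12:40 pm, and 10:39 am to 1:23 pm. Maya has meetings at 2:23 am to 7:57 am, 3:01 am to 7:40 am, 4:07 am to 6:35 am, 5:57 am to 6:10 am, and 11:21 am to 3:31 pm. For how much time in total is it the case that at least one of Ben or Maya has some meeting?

11 h 31 min

A, merged: 2:17 am–2:44 am, 9:40 am–2:00 pm.
B, merged: 2:23 am–7:57 am, 11:21 am–3:31 pm.
A ∪ B = 2:17 am–7:57 am, 9:40 am–3:31 pm.
Total: 5 h 40 min + 5 h 51 min = 11 h 31 min.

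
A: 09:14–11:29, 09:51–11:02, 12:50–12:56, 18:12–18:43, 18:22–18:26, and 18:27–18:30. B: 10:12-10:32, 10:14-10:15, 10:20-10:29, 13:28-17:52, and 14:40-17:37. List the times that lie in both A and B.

10:12-10:32

Merge the first list: 09:14-11:29, 12:50-12:56, 18:12-18:43.
Merge the second list: 10:12-10:32, 13:28-17:52.
09:14-11:29 ∩ B → 10:12-10:32.
12:50-12:56 meets no B interval.
18:12-18:43 meets no B interval.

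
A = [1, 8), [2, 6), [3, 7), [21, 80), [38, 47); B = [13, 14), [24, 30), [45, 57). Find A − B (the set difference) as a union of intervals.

[1, 8) ∪ [21, 24) ∪ [30, 45) ∪ [57, 80)

Merge the first list: [1, 8), [21, 80).
[1, 8) is untouched.
[21, 80) with B removed leaves [21, 24), [30, 45), [57, 80).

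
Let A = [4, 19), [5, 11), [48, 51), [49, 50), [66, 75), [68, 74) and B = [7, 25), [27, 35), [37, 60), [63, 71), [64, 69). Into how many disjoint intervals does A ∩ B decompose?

A, merged: [4, 19), [48, 51), [66, 75).
B, merged: [7, 25), [27, 35), [37, 60), [63, 71).
A ∩ B = [7, 19), [48, 51), [66, 71).
That is 3 disjoint pieces.

3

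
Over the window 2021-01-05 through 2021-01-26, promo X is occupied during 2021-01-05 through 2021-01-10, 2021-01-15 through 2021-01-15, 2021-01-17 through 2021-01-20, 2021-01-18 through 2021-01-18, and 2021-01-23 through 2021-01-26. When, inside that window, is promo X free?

The merged coverage is 2021-01-05 through 2021-01-10, 2021-01-15 through 2021-01-15, 2021-01-17 through 2021-01-20, 2021-01-23 through 2021-01-26.
Uncovered inside 2021-01-05 through 2021-01-26: 2021-01-11 through 2021-01-14, 2021-01-16 through 2021-01-16, 2021-01-21 through 2021-01-22.

2021-01-11 through 2021-01-14, 2021-01-16 through 2021-01-16, 2021-01-21 through 2021-01-22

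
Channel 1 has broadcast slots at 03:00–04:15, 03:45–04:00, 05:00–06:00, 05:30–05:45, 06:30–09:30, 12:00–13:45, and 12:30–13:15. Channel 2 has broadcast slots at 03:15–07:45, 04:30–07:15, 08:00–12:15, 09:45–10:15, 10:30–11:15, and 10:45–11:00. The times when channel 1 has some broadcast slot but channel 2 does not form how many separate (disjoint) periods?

3

First set merges to 03:00–04:15, 05:00–06:00, 06:30–09:30, 12:00–13:45.
Second set merges to 03:15–07:45, 08:00–12:15.
A \ B = 03:00–03:15, 07:45–08:00, 12:15–13:45.
That is 3 disjoint pieces.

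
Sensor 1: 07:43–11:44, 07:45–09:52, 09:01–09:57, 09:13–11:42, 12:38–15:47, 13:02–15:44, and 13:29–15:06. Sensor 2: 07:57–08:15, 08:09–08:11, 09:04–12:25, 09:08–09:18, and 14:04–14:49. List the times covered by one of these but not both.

Merge the first list: 07:43-11:44, 12:38-15:47.
Merge the second list: 07:57-08:15, 09:04-12:25, 14:04-14:49.
Only in the first: 07:43-07:57, 08:15-09:04, 12:38-14:04, 14:49-15:47.
Only in the second: 11:44-12:25.
Together these are the periods covered by exactly one.

07:43-07:57, 08:15-09:04, 11:44-12:25, 12:38-14:04, 14:49-15:47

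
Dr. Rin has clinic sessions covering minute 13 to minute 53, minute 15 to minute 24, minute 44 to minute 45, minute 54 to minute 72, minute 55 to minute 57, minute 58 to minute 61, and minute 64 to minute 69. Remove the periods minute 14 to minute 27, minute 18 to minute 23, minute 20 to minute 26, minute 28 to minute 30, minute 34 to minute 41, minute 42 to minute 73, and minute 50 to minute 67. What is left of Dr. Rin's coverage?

Merge the first list: minute 13 to minute 53, minute 54 to minute 72.
Merge the second list: minute 14 to minute 27, minute 28 to minute 30, minute 34 to minute 41, minute 42 to minute 73.
minute 13 to minute 53 with B removed leaves minute 13 to minute 14, minute 27 to minute 28, minute 30 to minute 34, minute 41 to minute 42.
minute 54 to minute 72 lies entirely inside B → drops out.

minute 13 to minute 14, minute 27 to minute 28, minute 30 to minute 34, minute 41 to minute 42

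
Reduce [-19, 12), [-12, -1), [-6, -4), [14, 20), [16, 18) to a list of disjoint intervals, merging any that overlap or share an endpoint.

[-12, -1) overlaps/touches [-19, 12) → extend to [-19, 12).
[-6, -4) overlaps/touches [-19, 12) → extend to [-19, 12).
[14, 20) is disjoint → start new block.
[16, 18) overlaps/touches [14, 20) → extend to [14, 20).

[-19, 12) ∪ [14, 20)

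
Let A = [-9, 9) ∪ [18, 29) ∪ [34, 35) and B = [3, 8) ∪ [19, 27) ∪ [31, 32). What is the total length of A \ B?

17

A \ B = [-9, 3), [8, 9), [18, 19), [27, 29), [34, 35).
Total: 12 + 1 + 1 + 2 + 1 = 17.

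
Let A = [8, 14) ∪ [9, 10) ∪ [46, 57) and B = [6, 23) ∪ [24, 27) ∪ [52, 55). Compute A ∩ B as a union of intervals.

A, merged: [8, 14), [46, 57).
[8, 14) meets the second set on [8, 14).
[46, 57) meets the second set on [52, 55).

[8, 14) ∪ [52, 55)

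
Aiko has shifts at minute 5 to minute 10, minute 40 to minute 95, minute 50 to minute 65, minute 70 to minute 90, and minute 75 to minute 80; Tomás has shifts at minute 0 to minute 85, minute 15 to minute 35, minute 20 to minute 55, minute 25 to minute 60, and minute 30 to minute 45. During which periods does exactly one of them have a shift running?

Merge the first list: minute 5 to minute 10, minute 40 to minute 95.
Merge the second list: minute 0 to minute 85.
A but not B: minute 85 to minute 95.
B but not A: minute 0 to minute 5, minute 10 to minute 40.
Combining gives A △ B.

minute 0 to minute 5, minute 10 to minute 40, minute 85 to minute 95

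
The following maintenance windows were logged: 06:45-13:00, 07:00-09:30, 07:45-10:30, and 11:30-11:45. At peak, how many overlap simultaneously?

At 07:45, 3 of the intervals are simultaneously active.
No point has more.

3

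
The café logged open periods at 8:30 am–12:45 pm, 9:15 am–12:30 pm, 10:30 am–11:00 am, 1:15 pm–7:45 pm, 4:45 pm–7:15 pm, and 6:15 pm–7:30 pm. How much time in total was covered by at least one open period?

10 h 45 min

Merged: 8:30 am–12:45 pm, 1:15 pm–7:45 pm.
Lengths: 4 h 15 min + 6 h 30 min = 10 h 45 min.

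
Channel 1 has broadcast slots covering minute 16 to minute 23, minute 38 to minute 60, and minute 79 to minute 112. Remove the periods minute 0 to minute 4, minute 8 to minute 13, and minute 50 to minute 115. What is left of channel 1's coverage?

minute 16 to minute 23, minute 38 to minute 50

minute 16 to minute 23 is untouched.
minute 38 to minute 60 with B removed leaves minute 38 to minute 50.
minute 79 to minute 112 lies entirely inside B → drops out.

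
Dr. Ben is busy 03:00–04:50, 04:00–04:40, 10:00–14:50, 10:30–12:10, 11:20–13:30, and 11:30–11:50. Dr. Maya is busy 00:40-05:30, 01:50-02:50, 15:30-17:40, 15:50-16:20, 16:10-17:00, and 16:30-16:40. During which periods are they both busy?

First set merges to 03:00–04:50, 10:00–14:50.
Second set merges to 00:40–05:30, 15:30–17:40.
03:00–04:50 ∩ B → 03:00–04:50.
10:00–14:50 meets no B interval.

03:00–04:50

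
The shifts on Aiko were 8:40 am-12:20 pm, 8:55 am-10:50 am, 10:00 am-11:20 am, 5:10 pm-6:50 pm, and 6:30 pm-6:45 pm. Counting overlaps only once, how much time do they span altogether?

Merged: 8:40 am–12:20 pm, 5:10 pm–6:50 pm.
Lengths: 3 h 40 min + 1 h 40 min = 5 h 20 min.

5 h 20 min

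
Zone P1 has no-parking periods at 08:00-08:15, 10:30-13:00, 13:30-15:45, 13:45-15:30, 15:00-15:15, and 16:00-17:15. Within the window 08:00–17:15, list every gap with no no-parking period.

08:15–10:30, 13:00–13:30, 15:45–16:00

The merged coverage is 08:00–08:15, 10:30–13:00, 13:30–15:45, 16:00–17:15.
Uncovered inside 08:00–17:15: 08:15–10:30, 13:00–13:30, 15:45–16:00.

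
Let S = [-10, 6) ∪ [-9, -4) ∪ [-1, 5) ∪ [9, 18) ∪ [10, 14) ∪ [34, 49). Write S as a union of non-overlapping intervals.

[-9, -4) overlaps/touches [-10, 6) → extend to [-10, 6).
[-1, 5) overlaps/touches [-10, 6) → extend to [-10, 6).
[9, 18) is disjoint → start new block.
[10, 14) overlaps/touches [9, 18) → extend to [9, 18).
[34, 49) is disjoint → start new block.

[-10, 6) ∪ [9, 18) ∪ [34, 49)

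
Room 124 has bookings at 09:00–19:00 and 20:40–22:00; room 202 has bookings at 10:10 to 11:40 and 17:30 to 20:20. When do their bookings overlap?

10:10–11:40, 17:30–19:00

09:00–19:00 ∩ B → 10:10–11:40, 17:30–19:00.
20:40–22:00 meets no B interval.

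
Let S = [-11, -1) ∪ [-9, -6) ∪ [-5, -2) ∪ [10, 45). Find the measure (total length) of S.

45

Merged: [-11, -1), [10, 45).
Lengths: 10 + 35 = 45.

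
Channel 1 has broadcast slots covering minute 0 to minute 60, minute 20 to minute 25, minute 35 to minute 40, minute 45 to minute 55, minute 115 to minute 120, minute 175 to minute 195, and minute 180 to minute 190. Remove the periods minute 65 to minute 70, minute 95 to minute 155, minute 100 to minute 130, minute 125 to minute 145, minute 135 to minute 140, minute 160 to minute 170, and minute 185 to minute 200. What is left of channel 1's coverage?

minute 0 to minute 60, minute 175 to minute 185

Merge the first list: minute 0 to minute 60, minute 115 to minute 120, minute 175 to minute 195.
Merge the second list: minute 65 to minute 70, minute 95 to minute 155, minute 160 to minute 170, minute 185 to minute 200.
minute 0 to minute 60: no B overlap → unchanged.
minute 115 to minute 120: fully covered by B → removed.
minute 175 to minute 195 minus B → minute 175 to minute 185.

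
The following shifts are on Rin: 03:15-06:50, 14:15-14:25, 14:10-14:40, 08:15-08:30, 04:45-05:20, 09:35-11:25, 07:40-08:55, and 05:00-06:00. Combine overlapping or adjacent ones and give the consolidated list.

Sort by start: 03:15–06:50, 04:45–05:20, 05:00–06:00, 07:40–08:55, 08:15–08:30, 09:35–11:25, 14:10–14:40, 14:15–14:25.
04:45–05:20 overlaps/touches 03:15–06:50 → extend to 03:15–06:50.
05:00–06:00 overlaps/touches 03:15–06:50 → extend to 03:15–06:50.
07:40–08:55 is disjoint → start new block.
08:15–08:30 overlaps/touches 07:40–08:55 → extend to 07:40–08:55.
09:35–11:25 is disjoint → start new block.
14:10–14:40 is disjoint → start new block.
14:15–14:25 overlaps/touches 14:10–14:40 → extend to 14:10–14:40.

03:15–06:50, 07:40–08:55, 09:35–11:25, 14:10–14:40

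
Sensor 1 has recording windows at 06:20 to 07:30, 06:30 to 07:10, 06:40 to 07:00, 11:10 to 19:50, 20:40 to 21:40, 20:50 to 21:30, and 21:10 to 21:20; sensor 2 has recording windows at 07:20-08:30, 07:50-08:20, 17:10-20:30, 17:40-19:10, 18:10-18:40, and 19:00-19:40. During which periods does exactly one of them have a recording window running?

A, merged: 06:20–07:30, 11:10–19:50, 20:40–21:40.
B, merged: 07:20–08:30, 17:10–20:30.
Only in the first: 06:20–07:20, 11:10–17:10, 20:40–21:40.
Only in the second: 07:30–08:30, 19:50–20:30.
Together these are the periods covered by exactly one.

06:20–07:20, 07:30–08:30, 11:10–17:10, 19:50–20:30, 20:40–21:40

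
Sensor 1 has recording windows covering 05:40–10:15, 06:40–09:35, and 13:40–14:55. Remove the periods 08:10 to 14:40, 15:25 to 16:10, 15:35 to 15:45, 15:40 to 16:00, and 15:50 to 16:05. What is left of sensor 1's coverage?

05:40–08:10, 14:40–14:55

A, merged: 05:40–10:15, 13:40–14:55.
B, merged: 08:10–14:40, 15:25–16:10.
05:40–10:15 \ B = 05:40–08:10.
13:40–14:55 \ B = 14:40–14:55.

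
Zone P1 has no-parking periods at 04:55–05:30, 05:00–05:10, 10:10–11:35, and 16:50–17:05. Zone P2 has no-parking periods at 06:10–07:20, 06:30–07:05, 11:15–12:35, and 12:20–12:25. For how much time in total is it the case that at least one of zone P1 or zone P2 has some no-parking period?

4 h 25 min

Merge the first list: 04:55-05:30, 10:10-11:35, 16:50-17:05.
Merge the second list: 06:10-07:20, 11:15-12:35.
A ∪ B = 04:55-05:30, 06:10-07:20, 10:10-12:35, 16:50-17:05.
Total: 35 min + 1 h 10 min + 2 h 25 min + 15 min = 4 h 25 min.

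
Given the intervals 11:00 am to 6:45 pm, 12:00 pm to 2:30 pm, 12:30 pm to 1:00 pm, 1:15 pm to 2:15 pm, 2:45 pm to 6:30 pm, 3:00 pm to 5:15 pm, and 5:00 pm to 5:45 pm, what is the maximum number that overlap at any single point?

Sweep endpoints in order; track running count of active intervals.
Peak of 4 reached at 5:00 pm.

4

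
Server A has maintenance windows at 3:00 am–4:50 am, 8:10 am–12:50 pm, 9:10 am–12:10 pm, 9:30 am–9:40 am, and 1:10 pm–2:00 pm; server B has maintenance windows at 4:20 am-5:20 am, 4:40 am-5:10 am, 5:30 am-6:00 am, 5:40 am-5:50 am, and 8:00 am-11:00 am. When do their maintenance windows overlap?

Merge the first list: 3:00 am–4:50 am, 8:10 am–12:50 pm, 1:10 pm–2:00 pm.
Merge the second list: 4:20 am–5:20 am, 5:30 am–6:00 am, 8:00 am–11:00 am.
3:00 am–4:50 am meets the second set on 4:20 am–4:50 am.
8:10 am–12:50 pm meets the second set on 8:10 am–11:00 am.
1:10 pm–2:00 pm: no overlap with the second set.

4:20 am–4:50 am, 8:10 am–11:00 am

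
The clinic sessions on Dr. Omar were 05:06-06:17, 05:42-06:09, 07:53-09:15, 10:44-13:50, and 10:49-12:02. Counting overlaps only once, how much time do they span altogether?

5 h 39 min

Merged: 05:06-06:17, 07:53-09:15, 10:44-13:50.
Lengths: 1 h 11 min + 1 h 22 min + 3 h 6 min = 5 h 39 min.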